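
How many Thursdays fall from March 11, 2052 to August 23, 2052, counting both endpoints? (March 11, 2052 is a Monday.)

March 11, 2052 is a Monday; the first Thursday on or after it is March 14, 2052 (3 days later).
From March 14, 2052 to August 23, 2052: 17 + 30 + 31 + 30 + 31 + 23 = 162 days (rest of March, April, May, June, July, August).
162 ÷ 7 = 23 full weeks with remainder 1, so 23 more Thursdays after the first → 24.

24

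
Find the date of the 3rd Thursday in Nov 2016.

Nov 17, 2016

The first Thursday of Nov 2016 is Nov 3.
The 3rd Thursday is 2 weeks later: 3 + 14 = 17.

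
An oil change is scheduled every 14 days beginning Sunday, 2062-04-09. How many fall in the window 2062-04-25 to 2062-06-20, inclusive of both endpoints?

Occurrences land 14·i days after 2062-04-09 for i = 0, 1, 2, …
2062-04-25 is 16 days after the start; 16 ÷ 14 = 1 remainder 2; since the remainder is 2, round up to i = 2. First occurrence in the window: #3 on 2062-05-07 (2×14 = 28 days in).
2062-06-20 is 72 days after the start; 72 ÷ 14 = 5 remainder 2. Last occurrence in the window: #6 on 2062-06-18.
Occurrences #3 through #6: 4 in total.

4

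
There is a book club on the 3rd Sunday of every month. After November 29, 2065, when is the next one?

November 2065 starts on a Sunday; its first Sunday is the 1st, so the 3rd Sunday is the 15th — November 15, 2065.
That is not after November 29, 2065, so look at December 2065.
December 2065 starts on a Tuesday; its first Sunday is the 6th, so the 3rd Sunday is the 20th — December 20, 2065.

December 20, 2065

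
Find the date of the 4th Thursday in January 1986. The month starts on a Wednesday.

January 1986 begins on a Wednesday, so the first Thursday is January 2 (1 day later).
The 4th Thursday is 3 weeks later: 2 + 21 = 23.

23 January 1986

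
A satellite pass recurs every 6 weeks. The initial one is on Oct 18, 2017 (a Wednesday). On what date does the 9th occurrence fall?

The 9th occurrence is 8 intervals after the first: 8 × 42 = 336 days after Oct 18, 2017.
Oct has 31 days — 13 days to the end of Oct leaves 323.
Nov has 30 days (293 left).
Dec has 31 days (262 left).
Jan has 31 days (231 left).
Feb has 28 days (203 left).
Mar has 31 days (172 left).
Apr has 30 days (142 left).
May has 31 days (111 left).
Jun has 30 days (81 left).
Jul has 31 days (50 left).
Aug has 31 days (19 left).
19 days into Sep → Sep 19, 2018.

Sep 19, 2018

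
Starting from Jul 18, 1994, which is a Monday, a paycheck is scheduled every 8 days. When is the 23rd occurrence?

Jan 10, 1995

The 23rd occurrence is 22 intervals after the first: 22 × 8 = 176 days after Jul 18, 1994.
Jul has 31 days — 13 days to the end of Jul leaves 163.
Aug has 31 days (132 left).
Sep has 30 days (102 left).
Oct has 31 days (71 left).
Nov has 30 days (41 left).
Dec has 31 days (10 left).
10 days into Jan → Jan 10, 1995.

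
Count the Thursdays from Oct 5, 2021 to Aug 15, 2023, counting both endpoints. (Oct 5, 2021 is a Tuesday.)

97

Oct 5, 2021 is a Tuesday; the first Thursday on or after it is Oct 7, 2021 (2 days later).
From Oct 7, 2021 to Aug 15, 2023: 85 + 365 + 227 = 677 days (rest of 2021, 2022, to Aug 15, 2023 in 2023).
677 ÷ 7 = 96 full weeks with remainder 5, so 96 more Thursdays after the first → 97.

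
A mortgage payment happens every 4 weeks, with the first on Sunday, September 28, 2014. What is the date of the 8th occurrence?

April 12, 2015

The 8th occurrence is 7 intervals after the first: 7 × 28 = 196 days after September 28, 2014.
September has 30 days — 2 days to the end of September leaves 194.
October has 31 days (163 left).
November has 30 days (133 left).
December has 31 days (102 left).
January has 31 days (71 left).
February has 28 days (43 left).
March has 31 days (12 left).
12 days into April → April 12, 2015.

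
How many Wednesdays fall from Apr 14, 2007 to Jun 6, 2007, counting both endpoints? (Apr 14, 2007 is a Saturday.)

Apr 14, 2007 is a Saturday; the first Wednesday on or after it is Apr 18, 2007 (4 days later).
From Apr 18, 2007 to Jun 6, 2007: 12 + 31 + 6 = 49 days (rest of Apr, May, Jun).
49 ÷ 7 = 7 full weeks with remainder 0, so 7 more Wednesdays after the first → 8.

8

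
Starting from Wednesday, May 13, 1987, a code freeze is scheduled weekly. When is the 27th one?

Nov 11, 1987

The 27th occurrence is 26 intervals after the first: 26 × 7 = 182 days after May 13, 1987.
May has 31 days — 18 days to the end of May leaves 164.
Jun has 30 days (134 left).
Jul has 31 days (103 left).
Aug has 31 days (72 left).
Sep has 30 days (42 left).
Oct has 31 days (11 left).
11 days into Nov → Nov 11, 1987.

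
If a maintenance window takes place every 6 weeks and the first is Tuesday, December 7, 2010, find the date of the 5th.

The 5th occurrence is 4 intervals after the first: 4 × 42 = 168 days after December 7, 2010.
December has 31 days — 24 days to the end of December leaves 144.
January has 31 days (113 left).
February has 28 days (85 left).
March has 31 days (54 left).
April has 30 days (24 left).
24 days into May → May 24, 2011.

May 24, 2011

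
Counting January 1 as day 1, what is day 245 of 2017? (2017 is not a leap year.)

Sep 2, 2017

Jan has 31 days (245 − 31 = 214 remain).
Feb has 28 days (214 − 28 = 186 remain).
Mar has 31 days (186 − 31 = 155 remain).
Apr has 30 days (155 − 30 = 125 remain).
May has 31 days (125 − 31 = 94 remain).
Jun has 30 days (94 − 30 = 64 remain).
Jul has 31 days (64 − 31 = 33 remain).
Aug has 31 days (33 − 31 = 2 remain).
2 into Sep → Sep 2.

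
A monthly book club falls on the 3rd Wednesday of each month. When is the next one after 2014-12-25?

2015-01-21

December 2014 starts on a Monday; its first Wednesday is the 3rd, so the 3rd Wednesday is the 17th — 2014-12-17.
That is not after 2014-12-25, so look at January 2015.
January 2015 starts on a Thursday; its first Wednesday is the 7th, so the 3rd Wednesday is the 21st — 2015-01-21.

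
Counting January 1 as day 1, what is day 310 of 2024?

2024-11-05

January has 31 days (310 − 31 = 279 remain).
February has 29 days (279 − 29 = 250 remain).
March has 31 days (250 − 31 = 219 remain).
April has 30 days (219 − 30 = 189 remain).
May has 31 days (189 − 31 = 158 remain).
June has 30 days (158 − 30 = 128 remain).
July has 31 days (128 − 31 = 97 remain).
August has 31 days (97 − 31 = 66 remain).
September has 30 days (66 − 30 = 36 remain).
October has 31 days (36 − 31 = 5 remain).
5 into November → November 5.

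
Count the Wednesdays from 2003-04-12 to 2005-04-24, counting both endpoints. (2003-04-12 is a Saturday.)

106

2003-04-12 is a Saturday; the first Wednesday on or after it is 2003-04-16 (4 days later).
From 2003-04-16 to 2005-04-24: 259 + 366 + 114 = 739 days (rest of 2003, 2004, to 2005-04-24 in 2005).
739 ÷ 7 = 105 full weeks with remainder 4, so 105 more Wednesdays after the first → 106.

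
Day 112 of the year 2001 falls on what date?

22 April 2001

January has 31 days (112 − 31 = 81 remain).
February has 28 days (81 − 28 = 53 remain).
March has 31 days (53 − 31 = 22 remain).
22 into April → April 22.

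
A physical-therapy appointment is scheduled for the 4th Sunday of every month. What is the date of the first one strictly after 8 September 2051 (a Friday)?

24 September 2051

September 2051 starts on a Friday; its first Sunday is the 3rd, so the 4th Sunday is the 24th — 24 September 2051.
24 September 2051 is after 8 September 2051, so that is the next one.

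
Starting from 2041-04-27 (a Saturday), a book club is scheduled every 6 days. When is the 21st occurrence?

The 21st occurrence is 20 intervals after the first: 20 × 6 = 120 days after 2041-04-27.
April has 30 days — 3 days to the end of April leaves 117.
May has 31 days (86 left).
June has 30 days (56 left).
July has 31 days (25 left).
25 days into August → 2041-08-25.

2041-08-25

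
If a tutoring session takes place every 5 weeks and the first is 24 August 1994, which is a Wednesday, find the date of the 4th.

The 4th occurrence is 3 intervals after the first: 3 × 35 = 105 days after 24 August 1994.
August has 31 days — 7 days to the end of August leaves 98.
September has 30 days (68 left).
October has 31 days (37 left).
November has 30 days (7 left).
7 days into December → 7 December 1994.

7 December 1994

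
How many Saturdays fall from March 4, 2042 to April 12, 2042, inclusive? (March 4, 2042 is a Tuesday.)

March 4, 2042 is a Tuesday; the first Saturday on or after it is March 8, 2042 (4 days later).
From March 8, 2042 to April 12, 2042: 23 + 12 = 35 days (rest of March, April).
35 ÷ 7 = 5 full weeks with remainder 0, so 5 more Saturdays after the first → 6.

6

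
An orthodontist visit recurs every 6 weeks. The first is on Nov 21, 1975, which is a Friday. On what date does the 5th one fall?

May 7, 1976

The 5th occurrence is 4 intervals after the first: 4 × 42 = 168 days after Nov 21, 1975.
Nov has 30 days — 9 days to the end of Nov leaves 159.
Dec has 31 days (128 left).
Jan has 31 days (97 left).
Feb has 29 days (68 left).
Mar has 31 days (37 left).
Apr has 30 days (7 left).
7 days into May → May 7, 1976.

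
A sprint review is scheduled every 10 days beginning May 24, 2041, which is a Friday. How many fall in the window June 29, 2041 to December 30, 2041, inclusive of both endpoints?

Occurrences land 10·i days after May 24, 2041 for i = 0, 1, 2, …
June 29, 2041 is 36 days after the start; 36 ÷ 10 = 3 remainder 6; since the remainder is 6, round up to i = 4. First occurrence in the window: #5 on July 3, 2041 (4×10 = 40 days in).
December 30, 2041 is 220 days after the start; 220 ÷ 10 = 22 remainder 0. Last occurrence in the window: #23 on December 30, 2041.
Occurrences #5 through #23: 19 in total.

19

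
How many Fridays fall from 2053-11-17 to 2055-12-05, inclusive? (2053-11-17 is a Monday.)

2053-11-17 is a Monday; the first Friday on or after it is 2053-11-21 (4 days later).
From 2053-11-21 to 2055-12-05: 40 + 365 + 339 = 744 days (rest of 2053, 2054, to 2055-12-05 in 2055).
744 ÷ 7 = 106 full weeks with remainder 2, so 106 more Fridays after the first → 107.

107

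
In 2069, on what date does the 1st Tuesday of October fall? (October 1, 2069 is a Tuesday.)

October 1, 2069

October 2069 begins on a Tuesday, so the first Tuesday is October 1.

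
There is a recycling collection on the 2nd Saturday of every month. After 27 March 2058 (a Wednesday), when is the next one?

March 2058 starts on a Friday; its first Saturday is the 2nd, so the 2nd Saturday is the 9th — 9 March 2058.
That is not after 27 March 2058, so look at April 2058.
April 2058 starts on a Monday; its first Saturday is the 6th, so the 2nd Saturday is the 13th — 13 April 2058.

13 April 2058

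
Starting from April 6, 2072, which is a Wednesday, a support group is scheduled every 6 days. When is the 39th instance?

November 20, 2072

The 39th occurrence is 38 intervals after the first: 38 × 6 = 228 days after April 6, 2072.
April has 30 days — 24 days to the end of April leaves 204.
May has 31 days (173 left).
June has 30 days (143 left).
July has 31 days (112 left).
August has 31 days (81 left).
September has 30 days (51 left).
October has 31 days (20 left).
20 days into November → November 20, 2072.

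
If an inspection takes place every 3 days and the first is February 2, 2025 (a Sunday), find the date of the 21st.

The 21st occurrence is 20 intervals after the first: 20 × 3 = 60 days after February 2, 2025.
February has 28 days — 26 days to the end of February leaves 34.
March has 31 days (3 left).
3 days into April → April 3, 2025.

April 3, 2025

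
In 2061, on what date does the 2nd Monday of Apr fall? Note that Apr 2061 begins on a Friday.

Apr 11, 2061

Apr 2061 begins on a Friday, so the first Monday is Apr 4 (3 days later).
The 2nd Monday is 1 weeks later: 4 + 7 = 11.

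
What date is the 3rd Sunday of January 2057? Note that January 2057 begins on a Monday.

January 2057 begins on a Monday, so the first Sunday is January 7 (6 days later).
The 3rd Sunday is 2 weeks later: 7 + 14 = 21.

January 21, 2057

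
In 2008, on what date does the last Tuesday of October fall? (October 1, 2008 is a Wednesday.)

October 2008 begins on a Wednesday, so the first Tuesday is October 7 (6 days later).
October 2008 has 31 days. Adding weeks: 7, 14, 21, 28 — the last one ≤ 31 is the 28th.

October 28, 2008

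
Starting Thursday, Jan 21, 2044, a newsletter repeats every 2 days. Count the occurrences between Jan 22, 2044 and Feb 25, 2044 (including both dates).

Occurrences land 2·i days after Jan 21, 2044 for i = 0, 1, 2, …
Jan 22, 2044 is 1 day after the start; 1 ÷ 2 = 0 remainder 1; since the remainder is 1, round up to i = 1. First occurrence in the window: #2 on Jan 23, 2044 (1×2 = 2 days in).
Feb 25, 2044 is 35 days after the start; 35 ÷ 2 = 17 remainder 1. Last occurrence in the window: #18 on Feb 24, 2044.
Occurrences #2 through #18: 17 in total.

17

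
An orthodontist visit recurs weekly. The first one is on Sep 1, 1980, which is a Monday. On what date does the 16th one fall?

Dec 15, 1980

The 16th occurrence is 15 intervals after the first: 15 × 7 = 105 days after Sep 1, 1980.
Sep has 30 days — 29 days to the end of Sep leaves 76.
Oct has 31 days (45 left).
Nov has 30 days (15 left).
15 days into Dec → Dec 15, 1980.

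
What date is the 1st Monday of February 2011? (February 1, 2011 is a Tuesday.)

February 2011 begins on a Tuesday, so the first Monday is February 7 (6 days later).

2011-02-07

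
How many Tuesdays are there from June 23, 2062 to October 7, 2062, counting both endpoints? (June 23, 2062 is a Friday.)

June 23, 2062 is a Friday; the first Tuesday on or after it is June 27, 2062 (4 days later).
From June 27, 2062 to October 7, 2062: 3 + 31 + 31 + 30 + 7 = 102 days (rest of June, July, August, September, October).
102 ÷ 7 = 14 full weeks with remainder 4, so 14 more Tuesdays after the first → 15.

15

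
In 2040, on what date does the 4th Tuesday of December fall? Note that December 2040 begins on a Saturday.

2040-12-25

December 2040 begins on a Saturday, so the first Tuesday is December 4 (3 days later).
The 4th Tuesday is 3 weeks later: 4 + 21 = 25.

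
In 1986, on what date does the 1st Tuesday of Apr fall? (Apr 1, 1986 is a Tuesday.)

Apr 1, 1986

Apr 1986 begins on a Tuesday, so the first Tuesday is Apr 1.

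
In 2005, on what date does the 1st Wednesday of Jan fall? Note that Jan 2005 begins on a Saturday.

Jan 5, 2005

Jan 2005 begins on a Saturday, so the first Wednesday is Jan 5 (4 days later).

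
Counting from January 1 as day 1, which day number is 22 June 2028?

Days in months before June: 31 + 29 + 31 + 30 + 31 = 152.
Plus 22 days into June → day 174.

174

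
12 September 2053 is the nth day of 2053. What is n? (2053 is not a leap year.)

255

Days in months before September: 31 + 28 + 31 + 30 + 31 + 30 + 31 + 31 = 243.
Plus 12 days into September → day 255.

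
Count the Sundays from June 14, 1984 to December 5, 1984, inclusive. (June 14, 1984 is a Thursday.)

June 14, 1984 is a Thursday; the first Sunday on or after it is June 17, 1984 (3 days later).
From June 17, 1984 to December 5, 1984: 13 + 31 + 31 + 30 + 31 + 30 + 5 = 171 days (rest of June, July, August, September, October, November, December).
171 ÷ 7 = 24 full weeks with remainder 3, so 24 more Sundays after the first → 25.

25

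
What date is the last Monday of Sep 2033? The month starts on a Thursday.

Sep 2033 begins on a Thursday, so the first Monday is Sep 5 (4 days later).
Sep 2033 has 30 days. Adding weeks: 5, 12, 19, 26 — the last one ≤ 30 is the 26th.

Sep 26, 2033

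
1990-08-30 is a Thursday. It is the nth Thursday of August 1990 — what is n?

Day 30 falls in week ⌈30/7⌉ of the month.
Days 1–7 hold the 1st Thursday, 8–14 the 2nd, 15–21 the 3rd, 22–28 the 4th, 29–31 the 5th.
30 is in the range for the 5th.

5th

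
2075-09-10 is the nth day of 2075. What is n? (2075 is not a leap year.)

253

Days in months before September: 31 + 28 + 31 + 30 + 31 + 30 + 31 + 31 = 243.
Plus 10 days into September → day 253.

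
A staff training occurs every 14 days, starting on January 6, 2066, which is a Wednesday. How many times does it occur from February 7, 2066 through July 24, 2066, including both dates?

12

Occurrences land 14·i days after January 6, 2066 for i = 0, 1, 2, …
February 7, 2066 is 32 days after the start; 32 ÷ 14 = 2 remainder 4; since the remainder is 4, round up to i = 3. First occurrence in the window: #4 on February 17, 2066 (3×14 = 42 days in).
July 24, 2066 is 199 days after the start; 199 ÷ 14 = 14 remainder 3. Last occurrence in the window: #15 on July 21, 2066.
Occurrences #4 through #15: 12 in total.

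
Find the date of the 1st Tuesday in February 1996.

February 1996 begins on a Thursday, so the first Tuesday is February 6 (5 days later).

6 February 1996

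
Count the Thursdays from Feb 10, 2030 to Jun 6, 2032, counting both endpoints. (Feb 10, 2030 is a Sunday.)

121

Feb 10, 2030 is a Sunday; the first Thursday on or after it is Feb 14, 2030 (4 days later).
From Feb 14, 2030 to Jun 6, 2032: 320 + 365 + 158 = 843 days (rest of 2030, 2031, to Jun 6, 2032 in 2032).
843 ÷ 7 = 120 full weeks with remainder 3, so 120 more Thursdays after the first → 121.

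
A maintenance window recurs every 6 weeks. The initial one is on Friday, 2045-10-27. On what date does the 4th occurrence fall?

The 4th occurrence is 3 intervals after the first: 3 × 42 = 126 days after 2045-10-27.
October has 31 days — 4 days to the end of October leaves 122.
November has 30 days (92 left).
December has 31 days (61 left).
January has 31 days (30 left).
February has 28 days (2 left).
2 days into March → 2046-03-02.

2046-03-02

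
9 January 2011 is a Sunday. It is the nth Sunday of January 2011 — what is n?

Day 9 falls in week ⌈9/7⌉ of the month.
Days 1–7 hold the 1st Sunday, 8–14 the 2nd, 15–21 the 3rd, 22–28 the 4th, 29–31 the 5th.
9 is in the range for the 2nd.

2nd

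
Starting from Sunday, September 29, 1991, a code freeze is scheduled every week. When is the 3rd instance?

October 13, 1991

The 3rd occurrence is 2 intervals after the first: 2 × 7 = 14 days after September 29, 1991.
September has 30 days — 1 day to the end of September leaves 13.
13 days into October → October 13, 1991.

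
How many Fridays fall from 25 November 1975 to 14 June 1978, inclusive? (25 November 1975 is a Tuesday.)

133

25 November 1975 is a Tuesday; the first Friday on or after it is 28 November 1975 (3 days later).
From 28 November 1975 to 14 June 1978: 33 + 366 + 365 + 165 = 929 days (rest of 1975, 1976, 1977, to 14 June 1978 in 1978).
929 ÷ 7 = 132 full weeks with remainder 5, so 132 more Fridays after the first → 133.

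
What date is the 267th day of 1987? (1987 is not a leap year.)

1987-09-24

January has 31 days (267 − 31 = 236 remain).
February has 28 days (236 − 28 = 208 remain).
March has 31 days (208 − 31 = 177 remain).
April has 30 days (177 − 30 = 147 remain).
May has 31 days (147 − 31 = 116 remain).
June has 30 days (116 − 30 = 86 remain).
July has 31 days (86 − 31 = 55 remain).
August has 31 days (55 − 31 = 24 remain).
24 into September → September 24.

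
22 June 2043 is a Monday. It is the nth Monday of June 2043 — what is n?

Day 22 falls in week ⌈22/7⌉ of the month.
Days 1–7 hold the 1st Monday, 8–14 the 2nd, 15–21 the 3rd, 22–28 the 4th, 29–31 the 5th.
22 is in the range for the 4th.

4th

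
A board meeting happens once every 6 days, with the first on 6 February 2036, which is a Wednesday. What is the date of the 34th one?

22 August 2036

The 34th occurrence is 33 intervals after the first: 33 × 6 = 198 days after 6 February 2036.
February has 29 days — 23 days to the end of February leaves 175.
March has 31 days (144 left).
April has 30 days (114 left).
May has 31 days (83 left).
June has 30 days (53 left).
July has 31 days (22 left).
22 days into August → 22 August 2036.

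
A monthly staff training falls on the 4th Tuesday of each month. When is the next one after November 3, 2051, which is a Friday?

November 2051 starts on a Wednesday; its first Tuesday is the 7th, so the 4th Tuesday is the 28th — November 28, 2051.
November 28, 2051 is after November 3, 2051, so that is the next one.

November 28, 2051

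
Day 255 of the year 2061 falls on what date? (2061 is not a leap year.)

2061-09-12

January has 31 days (255 − 31 = 224 remain).
February has 28 days (224 − 28 = 196 remain).
March has 31 days (196 − 31 = 165 remain).
April has 30 days (165 − 30 = 135 remain).
May has 31 days (135 − 31 = 104 remain).
June has 30 days (104 − 30 = 74 remain).
July has 31 days (74 − 31 = 43 remain).
August has 31 days (43 − 31 = 12 remain).
12 into September → September 12.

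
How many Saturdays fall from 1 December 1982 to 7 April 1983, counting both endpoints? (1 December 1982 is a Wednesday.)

1 December 1982 is a Wednesday; the first Saturday on or after it is 4 December 1982 (3 days later).
From 4 December 1982 to 7 April 1983: 27 + 31 + 28 + 31 + 7 = 124 days (rest of December, January, February, March, April).
124 ÷ 7 = 17 full weeks with remainder 5, so 17 more Saturdays after the first → 18.

18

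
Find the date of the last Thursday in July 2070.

The first Thursday of July 2070 is July 3.
July 2070 has 31 days. Adding weeks: 3, 10, 17, 24, 31 — the last one ≤ 31 is the 31st.

31 July 2070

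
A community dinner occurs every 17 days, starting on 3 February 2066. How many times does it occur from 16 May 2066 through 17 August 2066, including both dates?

Occurrences land 17·i days after 3 February 2066 for i = 0, 1, 2, …
16 May 2066 is 102 days after the start; 102 ÷ 17 = 6 remainder 0. First occurrence in the window: #7 on 16 May 2066 (6×17 = 102 days in).
17 August 2066 is 195 days after the start; 195 ÷ 17 = 11 remainder 8. Last occurrence in the window: #12 on 9 August 2066.
Occurrences #7 through #12: 6 in total.

6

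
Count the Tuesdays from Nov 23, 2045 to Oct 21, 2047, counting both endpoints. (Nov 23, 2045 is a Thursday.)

Nov 23, 2045 is a Thursday; the first Tuesday on or after it is Nov 28, 2045 (5 days later).
From Nov 28, 2045 to Oct 21, 2047: 33 + 365 + 294 = 692 days (rest of 2045, 2046, to Oct 21, 2047 in 2047).
692 ÷ 7 = 98 full weeks with remainder 6, so 98 more Tuesdays after the first → 99.

99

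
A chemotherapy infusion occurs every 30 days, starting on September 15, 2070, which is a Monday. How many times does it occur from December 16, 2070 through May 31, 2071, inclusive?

Occurrences land 30·i days after September 15, 2070 for i = 0, 1, 2, …
December 16, 2070 is 92 days after the start; 92 ÷ 30 = 3 remainder 2; since the remainder is 2, round up to i = 4. First occurrence in the window: #5 on January 13, 2071 (4×30 = 120 days in).
May 31, 2071 is 258 days after the start; 258 ÷ 30 = 8 remainder 18. Last occurrence in the window: #9 on May 13, 2071.
Occurrences #5 through #9: 5 in total.

5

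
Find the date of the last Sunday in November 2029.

November 2029 begins on a Thursday, so the first Sunday is November 4 (3 days later).
November 2029 has 30 days. Adding weeks: 4, 11, 18, 25 — the last one ≤ 30 is the 25th.

25 November 2029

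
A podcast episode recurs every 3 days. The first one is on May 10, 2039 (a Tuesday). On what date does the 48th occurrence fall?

September 28, 2039

The 48th occurrence is 47 intervals after the first: 47 × 3 = 141 days after May 10, 2039.
May has 31 days — 21 days to the end of May leaves 120.
June has 30 days (90 left).
July has 31 days (59 left).
August has 31 days (28 left).
28 days into September → September 28, 2039.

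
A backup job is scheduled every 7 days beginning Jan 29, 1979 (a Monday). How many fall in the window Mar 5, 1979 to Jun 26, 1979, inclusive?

17

Occurrences land 7·i days after Jan 29, 1979 for i = 0, 1, 2, …
Mar 5, 1979 is 35 days after the start; 35 ÷ 7 = 5 remainder 0. First occurrence in the window: #6 on Mar 5, 1979 (5×7 = 35 days in).
Jun 26, 1979 is 148 days after the start; 148 ÷ 7 = 21 remainder 1. Last occurrence in the window: #22 on Jun 25, 1979.
Occurrences #6 through #22: 17 in total.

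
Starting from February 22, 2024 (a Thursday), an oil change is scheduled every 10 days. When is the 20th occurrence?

The 20th occurrence is 19 intervals after the first: 19 × 10 = 190 days after February 22, 2024.
February has 29 days — 7 days to the end of February leaves 183.
March has 31 days (152 left).
April has 30 days (122 left).
May has 31 days (91 left).
June has 30 days (61 left).
July has 31 days (30 left).
30 days into August → August 30, 2024.

August 30, 2024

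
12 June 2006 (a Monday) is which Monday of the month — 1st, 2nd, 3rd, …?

2nd

Day 12 falls in week ⌈12/7⌉ of the month.
Days 1–7 hold the 1st Monday, 8–14 the 2nd, 15–21 the 3rd, 22–28 the 4th, 29–31 the 5th.
12 is in the range for the 2nd.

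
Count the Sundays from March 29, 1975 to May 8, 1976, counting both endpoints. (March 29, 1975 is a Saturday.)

58

March 29, 1975 is a Saturday; the first Sunday on or after it is March 30, 1975 (1 day later).
From March 30, 1975 to May 8, 1976: 276 + 129 = 405 days (rest of 1975, to May 8, 1976 in 1976).
405 ÷ 7 = 57 full weeks with remainder 6, so 57 more Sundays after the first → 58.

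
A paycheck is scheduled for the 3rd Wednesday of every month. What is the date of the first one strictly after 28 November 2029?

November 2029 starts on a Thursday; its first Wednesday is the 7th, so the 3rd Wednesday is the 21st — 21 November 2029.
That is not after 28 November 2029, so look at December 2029.
December 2029 starts on a Saturday; its first Wednesday is the 5th, so the 3rd Wednesday is the 19th — 19 December 2029.

19 December 2029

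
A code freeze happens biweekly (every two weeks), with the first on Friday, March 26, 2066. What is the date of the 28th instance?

The 28th occurrence is 27 intervals after the first: 27 × 14 = 378 days after March 26, 2066.
March has 31 days — 5 days to the end of March leaves 373.
April has 30 days (343 left).
May has 31 days (312 left).
June has 30 days (282 left).
July has 31 days (251 left).
August has 31 days (220 left).
September has 30 days (190 left).
October has 31 days (159 left).
November has 30 days (129 left).
December has 31 days (98 left).
January has 31 days (67 left).
February has 28 days (39 left).
March has 31 days (8 left).
8 days into April → April 8, 2067.

April 8, 2067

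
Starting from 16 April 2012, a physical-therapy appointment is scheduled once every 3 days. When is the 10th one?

13 May 2012

The 10th occurrence is 9 intervals after the first: 9 × 3 = 27 days after 16 April 2012.
April has 30 days — 14 days to the end of April leaves 13.
13 days into May → 13 May 2012.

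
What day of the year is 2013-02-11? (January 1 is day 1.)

42

Days in months before February: 31 = 31.
Plus 11 days into February → day 42.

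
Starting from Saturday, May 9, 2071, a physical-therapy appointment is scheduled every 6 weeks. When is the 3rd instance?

Aug 1, 2071

The 3rd occurrence is 2 intervals after the first: 2 × 42 = 84 days after May 9, 2071.
May has 31 days — 22 days to the end of May leaves 62.
Jun has 30 days (32 left).
Jul has 31 days (1 left).
1 day into Aug → Aug 1, 2071.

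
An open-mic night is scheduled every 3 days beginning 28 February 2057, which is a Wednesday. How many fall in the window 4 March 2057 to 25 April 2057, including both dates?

17

Occurrences land 3·i days after 28 February 2057 for i = 0, 1, 2, …
4 March 2057 is 4 days after the start; 4 ÷ 3 = 1 remainder 1; since the remainder is 1, round up to i = 2. First occurrence in the window: #3 on 6 March 2057 (2×3 = 6 days in).
25 April 2057 is 56 days after the start; 56 ÷ 3 = 18 remainder 2. Last occurrence in the window: #19 on 23 April 2057.
Occurrences #3 through #19: 17 in total.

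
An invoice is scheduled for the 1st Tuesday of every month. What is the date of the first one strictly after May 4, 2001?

May 2001 starts on a Tuesday, so its 1st Tuesday is May 1, 2001.
That is not after May 4, 2001, so look at Jun 2001.
Jun 2001 starts on a Friday, so its 1st Tuesday is Jun 5, 2001 (4 days in).

Jun 5, 2001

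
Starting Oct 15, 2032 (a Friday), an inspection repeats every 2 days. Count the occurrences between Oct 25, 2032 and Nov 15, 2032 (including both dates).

Occurrences land 2·i days after Oct 15, 2032 for i = 0, 1, 2, …
Oct 25, 2032 is 10 days after the start; 10 ÷ 2 = 5 remainder 0. First occurrence in the window: #6 on Oct 25, 2032 (5×2 = 10 days in).
Nov 15, 2032 is 31 days after the start; 31 ÷ 2 = 15 remainder 1. Last occurrence in the window: #16 on Nov 14, 2032.
Occurrences #6 through #16: 11 in total.

11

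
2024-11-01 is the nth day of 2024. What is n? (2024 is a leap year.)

Days in months before November: 31 + 29 + 31 + 30 + 31 + 30 + 31 + 31 + 30 + 31 = 305.
Plus 1 day into November → day 306.

306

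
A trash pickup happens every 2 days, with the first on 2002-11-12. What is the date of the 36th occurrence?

The 36th occurrence is 35 intervals after the first: 35 × 2 = 70 days after 2002-11-12.
November has 30 days — 18 days to the end of November leaves 52.
December has 31 days (21 left).
21 days into January → 2003-01-21.

2003-01-21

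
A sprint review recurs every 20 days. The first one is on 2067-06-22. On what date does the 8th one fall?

The 8th occurrence is 7 intervals after the first: 7 × 20 = 140 days after 2067-06-22.
June has 30 days — 8 days to the end of June leaves 132.
July has 31 days (101 left).
August has 31 days (70 left).
September has 30 days (40 left).
October has 31 days (9 left).
9 days into November → 2067-11-09.

2067-11-09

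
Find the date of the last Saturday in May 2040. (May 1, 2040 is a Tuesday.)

2040-05-26

May 2040 begins on a Tuesday, so the first Saturday is May 5 (4 days later).
May 2040 has 31 days. Adding weeks: 5, 12, 19, 26 — the last one ≤ 31 is the 26th.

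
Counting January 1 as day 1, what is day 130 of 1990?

May 10, 1990

January has 31 days (130 − 31 = 99 remain).
February has 28 days (99 − 28 = 71 remain).
March has 31 days (71 − 31 = 40 remain).
April has 30 days (40 − 30 = 10 remain).
10 into May → May 10.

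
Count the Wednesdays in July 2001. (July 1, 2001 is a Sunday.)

July 1, 2001 is a Sunday; the first Wednesday on or after it is July 4, 2001 (3 days later).
From July 4, 2001 to July 31, 2001 is 31 − 4 = 27 days.
27 ÷ 7 = 3 full weeks with remainder 6, so 3 more Wednesdays after the first → 4.

4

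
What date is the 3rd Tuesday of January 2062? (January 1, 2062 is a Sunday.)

January 2062 begins on a Sunday, so the first Tuesday is January 3 (2 days later).
The 3rd Tuesday is 2 weeks later: 3 + 14 = 17.

17 January 2062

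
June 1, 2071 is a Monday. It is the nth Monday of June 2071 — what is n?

Day 1 falls in week ⌈1/7⌉ of the month.
Days 1–7 hold the 1st Monday, 8–14 the 2nd, 15–21 the 3rd, 22–28 the 4th, 29–31 the 5th.
1 is in the range for the 1st.

1st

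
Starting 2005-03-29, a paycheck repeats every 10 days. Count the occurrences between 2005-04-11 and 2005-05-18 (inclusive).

4

Occurrences land 10·i days after 2005-03-29 for i = 0, 1, 2, …
2005-04-11 is 13 days after the start; 13 ÷ 10 = 1 remainder 3; since the remainder is 3, round up to i = 2. First occurrence in the window: #3 on 2005-04-18 (2×10 = 20 days in).
2005-05-18 is 50 days after the start; 50 ÷ 10 = 5 remainder 0. Last occurrence in the window: #6 on 2005-05-18.
Occurrences #3 through #6: 4 in total.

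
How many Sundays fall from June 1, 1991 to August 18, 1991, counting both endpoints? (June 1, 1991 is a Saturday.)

12

June 1, 1991 is a Saturday; the first Sunday on or after it is June 2, 1991 (1 day later).
From June 2, 1991 to August 18, 1991: 28 + 31 + 18 = 77 days (rest of June, July, August).
77 ÷ 7 = 11 full weeks with remainder 0, so 11 more Sundays after the first → 12.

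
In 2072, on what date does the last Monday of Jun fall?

Jun 27, 2072

Jun 2072 begins on a Wednesday, so the first Monday is Jun 6 (5 days later).
Jun 2072 has 30 days. Adding weeks: 6, 13, 20, 27 — the last one ≤ 30 is the 27th.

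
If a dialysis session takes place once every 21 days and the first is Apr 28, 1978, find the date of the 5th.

The 5th occurrence is 4 intervals after the first: 4 × 21 = 84 days after Apr 28, 1978.
Apr has 30 days — 2 days to the end of Apr leaves 82.
May has 31 days (51 left).
Jun has 30 days (21 left).
21 days into Jul → Jul 21, 1978.

Jul 21, 1978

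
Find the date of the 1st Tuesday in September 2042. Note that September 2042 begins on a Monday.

September 2, 2042

September 2042 begins on a Monday, so the first Tuesday is September 2 (1 day later).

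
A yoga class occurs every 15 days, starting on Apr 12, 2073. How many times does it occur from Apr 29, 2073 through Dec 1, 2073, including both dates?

14

Occurrences land 15·i days after Apr 12, 2073 for i = 0, 1, 2, …
Apr 29, 2073 is 17 days after the start; 17 ÷ 15 = 1 remainder 2; since the remainder is 2, round up to i = 2. First occurrence in the window: #3 on May 12, 2073 (2×15 = 30 days in).
Dec 1, 2073 is 233 days after the start; 233 ÷ 15 = 15 remainder 8. Last occurrence in the window: #16 on Nov 23, 2073.
Occurrences #3 through #16: 14 in total.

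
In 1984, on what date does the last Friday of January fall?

January 27, 1984

The first Friday of January 1984 is January 6.
January 1984 has 31 days. Adding weeks: 6, 13, 20, 27 — the last one ≤ 31 is the 27th.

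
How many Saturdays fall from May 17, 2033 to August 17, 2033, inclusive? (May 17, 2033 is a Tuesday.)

13

May 17, 2033 is a Tuesday; the first Saturday on or after it is May 21, 2033 (4 days later).
From May 21, 2033 to August 17, 2033: 10 + 30 + 31 + 17 = 88 days (rest of May, June, July, August).
88 ÷ 7 = 12 full weeks with remainder 4, so 12 more Saturdays after the first → 13.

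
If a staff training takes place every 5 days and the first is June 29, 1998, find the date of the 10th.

The 10th occurrence is 9 intervals after the first: 9 × 5 = 45 days after June 29, 1998.
June has 30 days — 1 day to the end of June leaves 44.
July has 31 days (13 left).
13 days into August → August 13, 1998.

August 13, 1998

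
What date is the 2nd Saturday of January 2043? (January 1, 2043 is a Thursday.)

2043-01-10

January 2043 begins on a Thursday, so the first Saturday is January 3 (2 days later).
The 2nd Saturday is 1 weeks later: 3 + 7 = 10.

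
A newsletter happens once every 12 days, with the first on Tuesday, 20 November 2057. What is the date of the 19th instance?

The 19th occurrence is 18 intervals after the first: 18 × 12 = 216 days after 20 November 2057.
November has 30 days — 10 days to the end of November leaves 206.
December has 31 days (175 left).
January has 31 days (144 left).
February has 28 days (116 left).
March has 31 days (85 left).
April has 30 days (55 left).
May has 31 days (24 left).
24 days into June → 24 June 2058.

24 June 2058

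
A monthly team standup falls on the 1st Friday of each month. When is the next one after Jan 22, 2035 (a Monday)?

Feb 2, 2035

Jan 2035 starts on a Monday, so its 1st Friday is Jan 5, 2035 (4 days in).
That is not after Jan 22, 2035, so look at Feb 2035.
Feb 2035 starts on a Thursday, so its 1st Friday is Feb 2, 2035 (1 day in).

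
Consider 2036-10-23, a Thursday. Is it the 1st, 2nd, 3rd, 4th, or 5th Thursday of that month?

Day 23 falls in week ⌈23/7⌉ of the month.
Days 1–7 hold the 1st Thursday, 8–14 the 2nd, 15–21 the 3rd, 22–28 the 4th, 29–31 the 5th.
23 is in the range for the 4th.

4th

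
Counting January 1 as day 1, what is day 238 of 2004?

January has 31 days (238 − 31 = 207 remain).
February has 29 days (207 − 29 = 178 remain).
March has 31 days (178 − 31 = 147 remain).
April has 30 days (147 − 30 = 117 remain).
May has 31 days (117 − 31 = 86 remain).
June has 30 days (86 − 30 = 56 remain).
July has 31 days (56 − 31 = 25 remain).
25 into August → August 25.

August 25, 2004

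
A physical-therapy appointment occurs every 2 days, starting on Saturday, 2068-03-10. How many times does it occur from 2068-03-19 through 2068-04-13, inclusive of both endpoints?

Occurrences land 2·i days after 2068-03-10 for i = 0, 1, 2, …
2068-03-19 is 9 days after the start; 9 ÷ 2 = 4 remainder 1; since the remainder is 1, round up to i = 5. First occurrence in the window: #6 on 2068-03-20 (5×2 = 10 days in).
2068-04-13 is 34 days after the start; 34 ÷ 2 = 17 remainder 0. Last occurrence in the window: #18 on 2068-04-13.
Occurrences #6 through #18: 13 in total.

13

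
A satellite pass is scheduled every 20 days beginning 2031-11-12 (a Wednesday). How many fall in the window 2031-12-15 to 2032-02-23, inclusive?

Occurrences land 20·i days after 2031-11-12 for i = 0, 1, 2, …
2031-12-15 is 33 days after the start; 33 ÷ 20 = 1 remainder 13; since the remainder is 13, round up to i = 2. First occurrence in the window: #3 on 2031-12-22 (2×20 = 40 days in).
2032-02-23 is 103 days after the start; 103 ÷ 20 = 5 remainder 3. Last occurrence in the window: #6 on 2032-02-20.
Occurrences #3 through #6: 4 in total.

4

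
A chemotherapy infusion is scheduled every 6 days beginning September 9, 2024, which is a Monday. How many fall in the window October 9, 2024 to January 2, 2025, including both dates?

15

Occurrences land 6·i days after September 9, 2024 for i = 0, 1, 2, …
October 9, 2024 is 30 days after the start; 30 ÷ 6 = 5 remainder 0. First occurrence in the window: #6 on October 9, 2024 (5×6 = 30 days in).
January 2, 2025 is 115 days after the start; 115 ÷ 6 = 19 remainder 1. Last occurrence in the window: #20 on January 1, 2025.
Occurrences #6 through #20: 15 in total.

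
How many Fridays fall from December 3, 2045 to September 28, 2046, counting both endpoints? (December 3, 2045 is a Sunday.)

43

December 3, 2045 is a Sunday; the first Friday on or after it is December 8, 2045 (5 days later).
From December 8, 2045 to September 28, 2046: 23 + 31 + 28 + 31 + 30 + 31 + 30 + 31 + 31 + 28 = 294 days (rest of December, January, February, March, April, May, June, July, August, September).
294 ÷ 7 = 42 full weeks with remainder 0, so 42 more Fridays after the first → 43.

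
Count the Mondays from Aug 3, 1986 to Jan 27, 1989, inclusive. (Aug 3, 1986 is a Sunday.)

130

Aug 3, 1986 is a Sunday; the first Monday on or after it is Aug 4, 1986 (1 day later).
From Aug 4, 1986 to Jan 27, 1989: 149 + 365 + 366 + 27 = 907 days (rest of 1986, 1987, 1988, to Jan 27, 1989 in 1989).
907 ÷ 7 = 129 full weeks with remainder 4, so 129 more Mondays after the first → 130.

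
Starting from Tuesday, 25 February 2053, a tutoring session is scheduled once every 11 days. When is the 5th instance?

The 5th occurrence is 4 intervals after the first: 4 × 11 = 44 days after 25 February 2053.
February has 28 days — 3 days to the end of February leaves 41.
March has 31 days (10 left).
10 days into April → 10 April 2053.

10 April 2053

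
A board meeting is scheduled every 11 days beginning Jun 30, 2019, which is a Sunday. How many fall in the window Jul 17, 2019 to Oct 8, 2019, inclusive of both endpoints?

8

Occurrences land 11·i days after Jun 30, 2019 for i = 0, 1, 2, …
Jul 17, 2019 is 17 days after the start; 17 ÷ 11 = 1 remainder 6; since the remainder is 6, round up to i = 2. First occurrence in the window: #3 on Jul 22, 2019 (2×11 = 22 days in).
Oct 8, 2019 is 100 days after the start; 100 ÷ 11 = 9 remainder 1. Last occurrence in the window: #10 on Oct 7, 2019.
Occurrences #3 through #10: 8 in total.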